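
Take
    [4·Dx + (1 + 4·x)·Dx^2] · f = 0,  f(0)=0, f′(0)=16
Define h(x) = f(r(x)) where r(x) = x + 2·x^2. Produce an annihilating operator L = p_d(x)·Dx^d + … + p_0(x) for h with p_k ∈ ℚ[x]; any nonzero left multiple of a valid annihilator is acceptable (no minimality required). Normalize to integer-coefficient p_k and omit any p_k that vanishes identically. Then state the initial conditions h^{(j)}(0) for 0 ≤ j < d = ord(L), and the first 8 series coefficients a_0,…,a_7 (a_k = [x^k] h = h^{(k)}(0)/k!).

L = (16·x + 32·x^2)·Dx + (1 + 8·x + 24·x^2 + 32·x^3)·Dx^2  (order 2).
h: a_k = 0, 16, 0, -128/3, 128, -1024/5, 0, 8192/7, …
ICs: h(0) = 0, h′(0) = 16.

f: a_k = 0, 16, -32, 256/3, -256, 4096/5, -8192/3, 65536/7, …
h₀=f(r): pull back L_f along r ⇒ L₀.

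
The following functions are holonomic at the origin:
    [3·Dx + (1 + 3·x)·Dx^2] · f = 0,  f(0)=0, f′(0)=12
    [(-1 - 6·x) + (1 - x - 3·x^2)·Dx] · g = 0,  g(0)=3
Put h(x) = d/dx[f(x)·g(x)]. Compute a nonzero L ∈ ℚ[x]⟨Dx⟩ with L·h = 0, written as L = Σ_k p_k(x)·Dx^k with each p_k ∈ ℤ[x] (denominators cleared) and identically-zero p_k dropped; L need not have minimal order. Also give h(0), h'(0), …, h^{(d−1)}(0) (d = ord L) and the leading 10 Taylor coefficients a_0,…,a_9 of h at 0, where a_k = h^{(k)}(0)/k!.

f: a_k = 0, 12, -18, 36, -81, 972/5, -486, 8748/7, -6561/2, 8748, …
g: a_k = 3, 3, 12, 21, 57, 120, 291, 651, 1524, 3477, …
f·g: L₀ = L_f ⊗_s L_g, ord ≤ 2·1.
Differentiate: ansatz ord ≤ ord L₀ ⇒ L.
L = (34 + 162·x + 324·x^2) + (1 + 29·x + 180·x^2 + 252·x^3)·Dx + (-1 - 6·x - 2·x^2 + 33·x^3 + 36·x^4)·Dx^2  (order 2).
h: a_k = 36, -36, 594, -396, 5391, -20304/5, 220743/5, -1558188/35, 24947919/70, -479538, …
ICs: h(0) = 36, h′(0) = -36.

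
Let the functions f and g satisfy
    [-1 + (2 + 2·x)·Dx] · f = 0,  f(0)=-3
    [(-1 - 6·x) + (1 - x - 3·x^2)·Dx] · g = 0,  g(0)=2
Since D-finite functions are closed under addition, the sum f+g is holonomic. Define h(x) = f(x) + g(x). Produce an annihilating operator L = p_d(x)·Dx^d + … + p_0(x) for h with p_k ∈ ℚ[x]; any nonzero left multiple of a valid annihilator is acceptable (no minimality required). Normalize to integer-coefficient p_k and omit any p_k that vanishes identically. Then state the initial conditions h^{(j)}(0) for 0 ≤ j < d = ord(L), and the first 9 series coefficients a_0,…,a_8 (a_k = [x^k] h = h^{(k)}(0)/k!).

f: a_k = -3, -3/2, 3/8, -3/16, 15/128, -21/256, 63/1024, -99/2048, 1287/32768, …
g: a_k = 2, 2, 8, 14, 38, 80, 194, 434, 1016, …
h₀=f+g: left-lcm gives L₀, ord ≤ 2.
L = (17 + 57·x + 135·x^2 + 90·x^3) + (-33 - 134·x - 387·x^2 - 510·x^3 - 225·x^4)·Dx + (2 + 30·x + 22·x^2 - 126·x^3 - 210·x^4 - 90·x^5)·Dx^2  (order 2).
h: a_k = -1, 1/2, 67/8, 221/16, 4879/128, 20459/256, 198719/1024, 888733/2048, 33293575/32768, …
ICs: h(0) = -1, h′(0) = 1/2.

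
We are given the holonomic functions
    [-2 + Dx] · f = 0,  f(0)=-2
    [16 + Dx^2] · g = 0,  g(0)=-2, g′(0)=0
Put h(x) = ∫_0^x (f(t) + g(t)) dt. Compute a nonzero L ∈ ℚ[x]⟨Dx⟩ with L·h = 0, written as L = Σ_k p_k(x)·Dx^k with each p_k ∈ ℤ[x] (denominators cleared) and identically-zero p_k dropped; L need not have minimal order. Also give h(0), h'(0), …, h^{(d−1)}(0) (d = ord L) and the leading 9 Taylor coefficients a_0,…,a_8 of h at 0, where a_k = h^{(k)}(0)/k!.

L = -32·Dx + 16·Dx^2 - 2·Dx^3 + Dx^4  (order 4).
h: a_k = 0, -4, -2, 4, -2/3, -68/15, -4/45, 8/5, -2/315, …
ICs: h(0) = 0, h′(0) = -4, h′′(0) = -4, h′′′(0) = 24.

f: a_k = -2, -4, -4, -8/3, -4/3, -8/15, -8/45, -16/315, -4/315, …
g: a_k = -2, 0, 16, 0, -64/3, 0, 512/45, 0, -1024/315, …
Sum ⇒ L₀ = lclm(L_f,L_g) in ℚ(x)⟨Dx⟩.
h=∫h₀ ⇒ L = L₀·Dx.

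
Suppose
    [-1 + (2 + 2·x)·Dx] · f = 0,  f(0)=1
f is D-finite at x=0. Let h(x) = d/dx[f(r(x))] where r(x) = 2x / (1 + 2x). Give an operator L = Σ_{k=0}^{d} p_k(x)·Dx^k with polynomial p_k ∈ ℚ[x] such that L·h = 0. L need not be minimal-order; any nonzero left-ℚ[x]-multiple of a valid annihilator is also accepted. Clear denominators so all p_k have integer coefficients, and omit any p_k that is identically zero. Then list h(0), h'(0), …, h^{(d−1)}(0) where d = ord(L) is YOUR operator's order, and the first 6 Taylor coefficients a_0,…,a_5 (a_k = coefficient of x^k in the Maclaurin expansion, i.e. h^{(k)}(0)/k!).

f: a_k = 1, 1/2, -1/8, 1/16, -5/128, 7/256, …
Change of var in L_f (x↦r) gives L₀.
Derive L from L₀ (diff closure).
L = (-5 - 16·x) + (-1 - 6·x - 8·x^2)·Dx  (order 1).
h: a_k = 1, -5, 39/2, -141/2, 1995/8, -7059/8, …
ICs: h(0) = 1.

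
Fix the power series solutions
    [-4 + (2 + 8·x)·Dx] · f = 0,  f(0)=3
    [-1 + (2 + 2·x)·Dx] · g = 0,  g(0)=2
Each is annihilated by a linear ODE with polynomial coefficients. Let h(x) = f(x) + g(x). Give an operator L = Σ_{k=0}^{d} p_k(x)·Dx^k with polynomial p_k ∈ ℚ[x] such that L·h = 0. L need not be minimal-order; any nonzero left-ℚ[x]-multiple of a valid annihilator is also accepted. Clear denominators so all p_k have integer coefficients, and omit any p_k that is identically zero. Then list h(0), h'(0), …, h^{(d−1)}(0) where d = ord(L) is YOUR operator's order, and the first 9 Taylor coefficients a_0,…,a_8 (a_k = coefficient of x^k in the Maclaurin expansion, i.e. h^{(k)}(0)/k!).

L = -2 + (5 + 8·x)·Dx + (2 + 10·x + 8·x^2)·Dx^2  (order 2).
h: a_k = 5, 7, -25/4, 97/8, -1925/64, 10759/128, -129045/512, 811041/1024, -42172845/16384, …
ICs: h(0) = 5, h′(0) = 7.

f: a_k = 3, 6, -6, 12, -30, 84, -252, 792, -2574, …
g: a_k = 2, 1, -1/4, 1/8, -5/64, 7/128, -21/512, 33/1024, -429/16384, …
h₀=f+g: left-lcm gives L₀, ord ≤ 2.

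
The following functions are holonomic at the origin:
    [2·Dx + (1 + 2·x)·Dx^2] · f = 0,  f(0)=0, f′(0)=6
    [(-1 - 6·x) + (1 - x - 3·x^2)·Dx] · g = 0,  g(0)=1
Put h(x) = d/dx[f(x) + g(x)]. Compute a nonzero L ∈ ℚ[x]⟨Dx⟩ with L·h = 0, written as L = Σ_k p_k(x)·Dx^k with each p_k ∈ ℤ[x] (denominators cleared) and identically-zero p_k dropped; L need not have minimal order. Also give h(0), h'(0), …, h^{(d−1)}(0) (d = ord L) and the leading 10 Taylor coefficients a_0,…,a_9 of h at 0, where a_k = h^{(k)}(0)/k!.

f: a_k = 0, 6, -6, 8, -12, 96/5, -32, 384/7, -96, 512/3, …
g: a_k = 1, 1, 4, 7, 19, 40, 97, 217, 508, 1159, …
h₀=f+g: left-lcm gives L₀, ord ≤ 3.
h=h₀': d/dx-closure on L₀ ⇒ L.
L = (-74 - 412·x - 948·x^2 - 864·x^3 - 648·x^4) + (-17 - 212·x - 890·x^2 - 1644·x^3 - 1764·x^4 - 1080·x^5)·Dx + (5 + 27·x + 33·x^2 - 68·x^3 - 276·x^4 - 396·x^5 - 216·x^6)·Dx^2  (order 2).
h: a_k = 7, -4, 45, 28, 296, 390, 1903, 3296, 11967, 23758, …
ICs: h(0) = 7, h′(0) = -4.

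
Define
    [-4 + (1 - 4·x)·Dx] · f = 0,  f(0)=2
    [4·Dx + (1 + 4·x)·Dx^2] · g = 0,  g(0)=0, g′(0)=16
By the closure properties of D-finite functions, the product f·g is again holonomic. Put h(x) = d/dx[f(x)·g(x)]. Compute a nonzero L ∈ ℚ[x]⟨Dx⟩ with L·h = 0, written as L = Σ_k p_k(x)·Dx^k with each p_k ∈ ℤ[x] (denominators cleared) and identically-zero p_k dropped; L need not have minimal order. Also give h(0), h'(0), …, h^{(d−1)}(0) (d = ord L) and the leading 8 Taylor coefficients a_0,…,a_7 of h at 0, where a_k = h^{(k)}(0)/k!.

L = 64 + (4 + 80·x)·Dx + (-1 + 16·x^2)·Dx^2  (order 2).
h: a_k = 32, 128, 1280, 14336/3, 96256/3, 606208/5, 10452992/15, 279445504/105, …
ICs: h(0) = 32, h′(0) = 128.

f: a_k = 2, 8, 32, 128, 512, 2048, 8192, 32768, …
g: a_k = 0, 16, -32, 256/3, -256, 4096/5, -8192/3, 65536/7, …
h₀=f·g: eliminate ⇒ L₀, order ≤ 1·2.
h₀' ⇒ L via d/dx closure of L₀.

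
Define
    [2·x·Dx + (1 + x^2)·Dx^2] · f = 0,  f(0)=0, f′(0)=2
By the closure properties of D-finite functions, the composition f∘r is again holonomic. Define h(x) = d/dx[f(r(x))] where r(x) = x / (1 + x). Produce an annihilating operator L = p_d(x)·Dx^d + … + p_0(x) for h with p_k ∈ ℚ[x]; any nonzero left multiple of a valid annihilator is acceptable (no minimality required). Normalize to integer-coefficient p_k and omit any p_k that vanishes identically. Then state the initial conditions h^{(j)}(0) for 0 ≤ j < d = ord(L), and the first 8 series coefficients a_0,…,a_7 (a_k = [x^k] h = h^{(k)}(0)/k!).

L = (2 + 4·x) + (1 + 2·x + 2·x^2)·Dx  (order 1).
h: a_k = 2, -4, 4, 0, -8, 16, -16, 0, …
ICs: h(0) = 2.

f: a_k = 0, 2, 0, -2/3, 0, 2/5, 0, -2/7, …
L₀ from L_f via x↦r, Dx↦r'^{-1}Dx.
Differentiate: ansatz ord ≤ ord L₀ ⇒ L.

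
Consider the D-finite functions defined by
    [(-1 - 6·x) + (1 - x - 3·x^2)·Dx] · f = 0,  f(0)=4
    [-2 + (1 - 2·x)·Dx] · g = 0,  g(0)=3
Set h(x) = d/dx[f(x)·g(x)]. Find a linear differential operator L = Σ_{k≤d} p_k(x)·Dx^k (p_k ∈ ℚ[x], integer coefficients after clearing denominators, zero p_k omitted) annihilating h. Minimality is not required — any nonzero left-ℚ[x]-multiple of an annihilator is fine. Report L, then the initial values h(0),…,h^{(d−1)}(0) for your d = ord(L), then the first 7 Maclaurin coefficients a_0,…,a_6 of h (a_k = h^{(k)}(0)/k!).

L = (20 - 18·x - 102·x^2 - 96·x^3 + 432·x^4) + (-3 + 7·x + 27·x^2 - 70·x^3 - 30·x^4 + 108·x^5)·Dx  (order 1).
h: a_k = 36, 240, 972, 3504, 11160, 33768, 97020, …
ICs: h(0) = 36.

f: a_k = 4, 4, 16, 28, 76, 160, 388, …
g: a_k = 3, 6, 12, 24, 48, 96, 192, …
L₀ := L_f ⊗_s L_g (sym. prod.), ord ≤ 1.
Derive L from L₀ (diff closure).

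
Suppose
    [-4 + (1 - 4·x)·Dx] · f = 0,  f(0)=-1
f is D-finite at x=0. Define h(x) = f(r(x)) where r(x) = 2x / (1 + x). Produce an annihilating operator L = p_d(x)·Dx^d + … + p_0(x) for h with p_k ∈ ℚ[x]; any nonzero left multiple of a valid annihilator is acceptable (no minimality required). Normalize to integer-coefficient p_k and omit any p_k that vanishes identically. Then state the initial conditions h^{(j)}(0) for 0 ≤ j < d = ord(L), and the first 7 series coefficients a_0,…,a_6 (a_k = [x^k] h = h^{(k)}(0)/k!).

L = 8 + (-1 + 6·x + 7·x^2)·Dx  (order 1).
h: a_k = -1, -8, -56, -392, -2744, -19208, -134456, …
ICs: h(0) = -1.

f: a_k = -1, -4, -16, -64, -256, -1024, -4096, …
f∘r: x↦r, Dx↦Dx/r' in L_f ⇒ L₀.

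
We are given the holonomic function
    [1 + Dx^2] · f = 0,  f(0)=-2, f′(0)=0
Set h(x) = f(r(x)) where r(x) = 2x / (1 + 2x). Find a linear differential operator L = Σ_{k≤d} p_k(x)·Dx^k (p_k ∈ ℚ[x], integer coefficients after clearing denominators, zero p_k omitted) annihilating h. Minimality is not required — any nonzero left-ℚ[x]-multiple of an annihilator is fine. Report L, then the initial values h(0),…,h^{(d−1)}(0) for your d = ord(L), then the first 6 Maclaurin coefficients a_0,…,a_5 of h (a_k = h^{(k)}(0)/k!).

f: a_k = -2, 0, 1, 0, -1/12, 0, …
f∘r: x↦r, Dx↦Dx/r' in L_f ⇒ L₀.
L = 4 + (4 + 24·x + 48·x^2 + 32·x^3)·Dx + (1 + 8·x + 24·x^2 + 32·x^3 + 16·x^4)·Dx^2  (order 2).
h: a_k = -2, 0, 4, -16, 140/3, -352/3, …
ICs: h(0) = -2, h′(0) = 0.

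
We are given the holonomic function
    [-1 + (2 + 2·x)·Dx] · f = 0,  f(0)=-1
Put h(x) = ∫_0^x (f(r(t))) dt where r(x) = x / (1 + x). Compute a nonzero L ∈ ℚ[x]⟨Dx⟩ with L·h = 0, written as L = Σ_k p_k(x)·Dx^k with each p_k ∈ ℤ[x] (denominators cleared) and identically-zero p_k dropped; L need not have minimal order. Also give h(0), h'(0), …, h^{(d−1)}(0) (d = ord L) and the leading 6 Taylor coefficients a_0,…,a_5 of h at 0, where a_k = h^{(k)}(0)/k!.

f: a_k = -1, -1/2, 1/8, -1/16, 5/128, -7/256, …
f∘r: x↦r, Dx↦Dx/r' in L_f ⇒ L₀.
h=∫h₀ ⇒ L = L₀·Dx.
L = -Dx + (2 + 6·x + 4·x^2)·Dx^2  (order 2).
h: a_k = 0, -1, -1/4, 5/24, -13/64, 141/640, …
ICs: h(0) = 0, h′(0) = -1.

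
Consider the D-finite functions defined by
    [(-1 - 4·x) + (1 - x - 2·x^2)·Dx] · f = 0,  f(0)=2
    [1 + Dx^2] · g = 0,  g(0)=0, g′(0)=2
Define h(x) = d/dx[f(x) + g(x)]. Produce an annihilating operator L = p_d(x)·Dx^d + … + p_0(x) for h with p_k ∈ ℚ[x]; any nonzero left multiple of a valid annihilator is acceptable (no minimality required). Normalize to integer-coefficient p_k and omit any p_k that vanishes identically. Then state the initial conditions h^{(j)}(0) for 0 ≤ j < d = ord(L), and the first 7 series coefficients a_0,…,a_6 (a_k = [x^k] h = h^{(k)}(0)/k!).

f: a_k = 2, 2, 6, 10, 22, 42, 86, …
g: a_k = 0, 2, 0, -1/3, 0, 1/60, 0, …
Sum ⇒ L₀ = lclm(L_f,L_g) in ℚ(x)⟨Dx⟩.
h=h₀': d/dx-closure on L₀ ⇒ L.
L = (270 + 1200·x + 2862·x^2 + 1860·x^3 + 1920·x^4 + 144·x^5 + 96·x^6) + (-31 - 115·x + 75·x^2 + 241·x^3 + 430·x^4 + 372·x^5 + 56·x^6 + 32·x^7)·Dx + (270 + 1200·x + 2862·x^2 + 1860·x^3 + 1920·x^4 + 144·x^5 + 96·x^6)·Dx^2 + (-31 - 115·x + 75·x^2 + 241·x^3 + 430·x^4 + 372·x^5 + 56·x^6 + 32·x^7)·Dx^3  (order 3).
h: a_k = 4, 12, 29, 88, 2521/12, 516, 428399/360, …
ICs: h(0) = 4, h′(0) = 12, h′′(0) = 58.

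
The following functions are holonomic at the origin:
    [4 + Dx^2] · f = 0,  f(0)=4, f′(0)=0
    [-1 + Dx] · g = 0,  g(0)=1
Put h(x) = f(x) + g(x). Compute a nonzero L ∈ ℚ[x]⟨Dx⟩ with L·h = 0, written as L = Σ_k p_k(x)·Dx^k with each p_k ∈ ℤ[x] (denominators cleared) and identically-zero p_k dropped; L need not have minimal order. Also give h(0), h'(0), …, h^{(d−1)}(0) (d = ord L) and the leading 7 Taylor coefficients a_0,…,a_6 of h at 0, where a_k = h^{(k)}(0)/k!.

f: a_k = 4, 0, -8, 0, 8/3, 0, -16/45, …
g: a_k = 1, 1, 1/2, 1/6, 1/24, 1/120, 1/720, …
L₀ := lclm(L_f,L_g); ord L₀ ≤ 2+1.
L = -4 + 4·Dx - Dx^2 + Dx^3  (order 3).
h: a_k = 5, 1, -15/2, 1/6, 65/24, 1/120, -17/48, …
ICs: h(0) = 5, h′(0) = 1, h′′(0) = -15.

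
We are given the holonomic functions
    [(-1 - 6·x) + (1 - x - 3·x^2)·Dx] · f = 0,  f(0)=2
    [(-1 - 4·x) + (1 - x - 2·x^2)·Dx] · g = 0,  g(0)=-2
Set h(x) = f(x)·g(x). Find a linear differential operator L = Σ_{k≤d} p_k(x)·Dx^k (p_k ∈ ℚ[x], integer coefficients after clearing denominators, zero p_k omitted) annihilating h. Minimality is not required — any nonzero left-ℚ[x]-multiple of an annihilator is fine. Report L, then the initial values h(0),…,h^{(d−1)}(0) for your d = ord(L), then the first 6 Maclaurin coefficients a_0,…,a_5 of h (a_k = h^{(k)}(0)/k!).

L = (-2 - 8·x + 15·x^2 + 24·x^3) + (1 - 2·x - 4·x^2 + 5·x^3 + 6·x^4)·Dx  (order 1).
h: a_k = -4, -8, -32, -76, -216, -528, …
ICs: h(0) = -4.

f: a_k = 2, 2, 8, 14, 38, 80, …
g: a_k = -2, -2, -6, -10, -22, -42, …
f·g: L₀ = L_f ⊗_s L_g, ord ≤ 1·1.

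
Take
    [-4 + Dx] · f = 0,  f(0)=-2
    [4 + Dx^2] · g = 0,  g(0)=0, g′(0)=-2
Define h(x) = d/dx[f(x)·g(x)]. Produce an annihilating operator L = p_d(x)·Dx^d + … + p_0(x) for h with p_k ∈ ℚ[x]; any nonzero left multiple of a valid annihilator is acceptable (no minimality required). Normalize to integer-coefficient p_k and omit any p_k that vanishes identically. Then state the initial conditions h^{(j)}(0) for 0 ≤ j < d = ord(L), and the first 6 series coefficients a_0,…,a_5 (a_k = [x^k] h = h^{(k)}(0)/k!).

f: a_k = -2, -8, -16, -64/3, -64/3, -256/15, …
g: a_k = 0, -2, 0, 4/3, 0, -4/15, …
h₀=f·g: eliminate ⇒ L₀, order ≤ 1·2.
Derive L from L₀ (diff closure).
L = 20 - 8·Dx + Dx^2  (order 2).
h: a_k = 4, 32, 88, 128, 328/3, 704/15, …
ICs: h(0) = 4, h′(0) = 32.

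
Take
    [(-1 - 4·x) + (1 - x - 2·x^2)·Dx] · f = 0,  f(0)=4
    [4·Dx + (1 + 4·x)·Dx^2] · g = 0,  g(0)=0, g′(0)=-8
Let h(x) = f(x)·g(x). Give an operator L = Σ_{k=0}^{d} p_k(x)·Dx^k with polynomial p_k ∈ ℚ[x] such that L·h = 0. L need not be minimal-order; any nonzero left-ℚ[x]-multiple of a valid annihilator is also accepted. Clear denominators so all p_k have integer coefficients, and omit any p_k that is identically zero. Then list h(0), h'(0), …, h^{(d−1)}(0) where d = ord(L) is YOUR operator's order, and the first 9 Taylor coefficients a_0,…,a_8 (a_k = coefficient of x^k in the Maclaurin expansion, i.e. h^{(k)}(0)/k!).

f: a_k = 4, 4, 12, 20, 44, 84, 172, 340, 684, …
g: a_k = 0, -8, 16, -128/3, 128, -2048/5, 4096/3, -32768/7, 16384, …
Sym-product of L_f,L_g gives L₀ (≤ ord 2).
L = (8 + 32·x) + (-2 + 20·x + 40·x^2)·Dx + (-1 - 3·x + 6·x^2 + 8·x^3)·Dx^2  (order 2).
h: a_k = 0, -32, 32, -608/3, 1120/3, -8352/5, 22688/5, -613472/35, 399584/7, …
ICs: h(0) = 0, h′(0) = -32.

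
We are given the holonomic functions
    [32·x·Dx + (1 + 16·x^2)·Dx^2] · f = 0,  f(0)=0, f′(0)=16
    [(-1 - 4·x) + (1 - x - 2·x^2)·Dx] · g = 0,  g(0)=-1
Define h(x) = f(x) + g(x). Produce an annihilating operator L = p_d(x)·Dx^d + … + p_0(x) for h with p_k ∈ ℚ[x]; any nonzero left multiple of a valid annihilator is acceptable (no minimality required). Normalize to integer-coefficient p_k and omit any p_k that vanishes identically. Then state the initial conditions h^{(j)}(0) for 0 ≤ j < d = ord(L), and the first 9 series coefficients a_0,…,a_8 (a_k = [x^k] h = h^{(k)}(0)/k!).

f: a_k = 0, 16, 0, -256/3, 0, 4096/5, 0, -65536/7, 0, …
g: a_k = -1, -1, -3, -5, -11, -21, -43, -85, -171, …
f+g: L₀ = lclm(L_f,L_g), ord ≤ 2+1.
L = (96 - 384·x - 6912·x^2 - 15360·x^3 - 40704·x^4 - 12288·x^6)·Dx + (-31 - 104·x + 392·x^2 - 736·x^3 - 14912·x^4 - 27904·x^5 - 3072·x^6 - 12288·x^7)·Dx^2 + (3 + 19·x + 128·x^2 + 152·x^3 + 1128·x^4 - 2496·x^5 - 2560·x^6 - 1024·x^7 - 2048·x^8)·Dx^3  (order 3).
h: a_k = -1, 15, -3, -271/3, -11, 3991/5, -43, -66131/7, -171, …
ICs: h(0) = -1, h′(0) = 15, h′′(0) = -6.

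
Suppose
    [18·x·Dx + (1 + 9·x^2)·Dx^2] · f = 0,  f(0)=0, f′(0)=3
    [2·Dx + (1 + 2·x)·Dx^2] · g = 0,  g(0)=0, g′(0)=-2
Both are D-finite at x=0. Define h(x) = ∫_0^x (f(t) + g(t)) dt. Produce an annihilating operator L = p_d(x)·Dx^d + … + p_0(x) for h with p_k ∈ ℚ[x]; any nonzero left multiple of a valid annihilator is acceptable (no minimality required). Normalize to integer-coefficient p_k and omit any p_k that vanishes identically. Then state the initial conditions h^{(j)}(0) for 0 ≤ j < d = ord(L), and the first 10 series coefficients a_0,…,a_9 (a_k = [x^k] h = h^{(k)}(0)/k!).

L = (-18 - 108·x + 486·x^2 + 324·x^3)·Dx^2 + (-13 - 36·x + 135·x^2 + 972·x^3 + 648·x^4)·Dx^3 + (-1 + 7·x + 18·x^2 + 81·x^3 + 243·x^4 + 162·x^5)·Dx^4  (order 4).
h: a_k = 0, 0, 1/2, 2/3, -35/12, 4/5, 211/30, 32/21, -2315/56, 32/9, …
ICs: h(0) = 0, h′(0) = 0, h′′(0) = 1, h′′′(0) = 4.

f: a_k = 0, 3, 0, -9, 0, 243/5, 0, -2187/7, 0, 2187, …
g: a_k = 0, -2, 2, -8/3, 4, -32/5, 32/3, -128/7, 32, -512/9, …
Weyl lclm of L_f,L_g ⇒ L₀ (ord ≤ 4).
h=∫₀ˣh₀: take L = L₀·Dx.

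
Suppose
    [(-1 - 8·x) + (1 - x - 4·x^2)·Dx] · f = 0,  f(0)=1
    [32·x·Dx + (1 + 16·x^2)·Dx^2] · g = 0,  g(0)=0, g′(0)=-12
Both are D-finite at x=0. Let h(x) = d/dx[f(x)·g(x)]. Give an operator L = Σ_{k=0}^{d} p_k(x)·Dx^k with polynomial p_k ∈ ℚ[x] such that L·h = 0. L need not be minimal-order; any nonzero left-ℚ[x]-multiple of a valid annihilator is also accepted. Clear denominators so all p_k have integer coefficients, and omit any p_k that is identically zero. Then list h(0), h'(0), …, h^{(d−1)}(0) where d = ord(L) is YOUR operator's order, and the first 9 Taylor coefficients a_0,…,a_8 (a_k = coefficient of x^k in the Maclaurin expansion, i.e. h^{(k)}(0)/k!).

f: a_k = 1, 1, 5, 9, 29, 65, 181, 441, 1165, …
g: a_k = 0, -12, 0, 64, 0, -3072/5, 0, 49152/7, 0, …
L₀ := L_f ⊗_s L_g (sym. prod.), ord ≤ 2.
h=h₀': d/dx-closure on L₀ ⇒ L.
L = (-16 + 3072·x^2 + 6144·x^3 + 36864·x^4) + (7 + 64·x + 48·x^2 + 256·x^3 + 6144·x^4 + 24576·x^5)·Dx + (-1 - 3·x - 56·x^2 + 16·x^3 - 448·x^4 + 1024·x^5 + 3072·x^6)·Dx^2  (order 2).
h: a_k = -12, -24, 12, -176, -3212, -24552/5, 25436, 100832/35, -22833204/35, …
ICs: h(0) = -12, h′(0) = -24.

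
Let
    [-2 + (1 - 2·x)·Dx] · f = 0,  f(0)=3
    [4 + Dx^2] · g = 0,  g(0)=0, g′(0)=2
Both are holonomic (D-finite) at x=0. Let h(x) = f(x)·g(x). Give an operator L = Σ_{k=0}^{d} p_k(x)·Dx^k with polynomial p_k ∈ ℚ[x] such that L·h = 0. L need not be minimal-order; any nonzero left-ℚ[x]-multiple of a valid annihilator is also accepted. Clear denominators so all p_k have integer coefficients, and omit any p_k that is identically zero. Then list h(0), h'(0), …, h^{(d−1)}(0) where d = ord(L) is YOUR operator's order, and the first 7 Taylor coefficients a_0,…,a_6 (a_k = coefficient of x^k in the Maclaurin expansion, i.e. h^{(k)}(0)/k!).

f: a_k = 3, 6, 12, 24, 48, 96, 192, …
g: a_k = 0, 2, 0, -4/3, 0, 4/15, 0, …
h₀=f·g: eliminate ⇒ L₀, order ≤ 1·2.
L = (-4 + 8·x) + 4·Dx + (-1 + 2·x)·Dx^2  (order 2).
h: a_k = 0, 6, 12, 20, 40, 404/5, 808/5, …
ICs: h(0) = 0, h′(0) = 6.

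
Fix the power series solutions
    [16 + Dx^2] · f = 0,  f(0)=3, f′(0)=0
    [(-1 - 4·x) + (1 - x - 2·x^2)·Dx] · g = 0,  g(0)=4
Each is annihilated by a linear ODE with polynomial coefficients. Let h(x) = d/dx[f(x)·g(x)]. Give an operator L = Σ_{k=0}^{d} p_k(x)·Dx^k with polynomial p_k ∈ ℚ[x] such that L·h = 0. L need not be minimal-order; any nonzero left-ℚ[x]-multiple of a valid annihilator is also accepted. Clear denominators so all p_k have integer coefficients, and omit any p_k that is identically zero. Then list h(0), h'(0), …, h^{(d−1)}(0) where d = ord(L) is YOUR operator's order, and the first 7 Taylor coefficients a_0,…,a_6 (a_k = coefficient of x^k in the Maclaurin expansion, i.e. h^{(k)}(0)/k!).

L = (4 - 128·x - 192·x^2 + 256·x^3 + 256·x^4) + (-5 - 12·x + 48·x^2 + 64·x^3)·Dx + (3 - 7·x - 10·x^2 + 16·x^3 + 16·x^4)·Dx^2  (order 2).
h: a_k = 12, -120, -108, -112, -500, -6728/5, -44548/15, …
ICs: h(0) = 12, h′(0) = -120.

f: a_k = 3, 0, -24, 0, 32, 0, -256/15, …
g: a_k = 4, 4, 12, 20, 44, 84, 172, …
L₀ := L_f ⊗_s L_g (sym. prod.), ord ≤ 2.
h=h₀': d/dx-closure on L₀ ⇒ L.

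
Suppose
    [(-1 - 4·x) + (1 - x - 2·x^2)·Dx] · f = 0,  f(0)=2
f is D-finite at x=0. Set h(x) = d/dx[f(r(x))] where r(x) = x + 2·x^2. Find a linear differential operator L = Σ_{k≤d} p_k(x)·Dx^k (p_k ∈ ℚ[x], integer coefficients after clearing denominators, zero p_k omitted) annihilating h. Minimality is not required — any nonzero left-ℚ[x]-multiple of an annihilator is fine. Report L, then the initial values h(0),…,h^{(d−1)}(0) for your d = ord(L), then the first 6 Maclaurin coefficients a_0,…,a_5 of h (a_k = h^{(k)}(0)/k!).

f: a_k = 2, 2, 6, 10, 22, 42, …
Change of var in L_f (x↦r) gives L₀.
h₀' ⇒ L via d/dx closure of L₀.
L = (10 + 72·x + 240·x^2 + 544·x^3 + 1344·x^4 + 1920·x^5 + 1280·x^6) + (-1 - 7·x - 12·x^2 + 32·x^3 + 200·x^4 + 384·x^5 + 448·x^6 + 256·x^7)·Dx  (order 1).
h: a_k = 2, 20, 102, 424, 1690, 6684, …
ICs: h(0) = 2.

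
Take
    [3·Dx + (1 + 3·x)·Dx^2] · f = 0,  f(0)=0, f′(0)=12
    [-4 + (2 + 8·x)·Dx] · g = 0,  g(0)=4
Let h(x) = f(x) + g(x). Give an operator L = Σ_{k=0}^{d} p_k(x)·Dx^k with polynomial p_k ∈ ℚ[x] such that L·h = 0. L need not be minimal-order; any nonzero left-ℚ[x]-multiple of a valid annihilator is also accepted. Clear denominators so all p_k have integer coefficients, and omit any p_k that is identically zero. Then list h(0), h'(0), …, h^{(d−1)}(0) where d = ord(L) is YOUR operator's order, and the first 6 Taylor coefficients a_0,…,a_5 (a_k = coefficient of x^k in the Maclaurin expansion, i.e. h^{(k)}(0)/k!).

L = 36·x·Dx + (6 + 72·x + 180·x^2)·Dx^2 + (1 + 13·x + 54·x^2 + 72·x^3)·Dx^3  (order 3).
h: a_k = 4, 20, -26, 52, -121, 1532/5, …
ICs: h(0) = 4, h′(0) = 20, h′′(0) = -52.

f: a_k = 0, 12, -18, 36, -81, 972/5, …
g: a_k = 4, 8, -8, 16, -40, 112, …
f+g: L₀ = lclm(L_f,L_g), ord ≤ 2+1.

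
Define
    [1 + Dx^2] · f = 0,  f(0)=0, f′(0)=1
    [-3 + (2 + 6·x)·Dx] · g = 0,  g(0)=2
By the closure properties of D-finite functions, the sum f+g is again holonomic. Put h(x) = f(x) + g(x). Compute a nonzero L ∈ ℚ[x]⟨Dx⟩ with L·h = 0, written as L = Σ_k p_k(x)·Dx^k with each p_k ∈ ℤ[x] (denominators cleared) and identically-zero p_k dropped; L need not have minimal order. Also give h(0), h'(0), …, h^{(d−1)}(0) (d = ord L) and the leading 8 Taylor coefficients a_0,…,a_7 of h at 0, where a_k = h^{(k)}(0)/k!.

L = (-93 - 72·x - 108·x^2) + (-10 + 18·x + 216·x^2 + 216·x^3)·Dx + (-93 - 72·x - 108·x^2)·Dx^2 + (-10 + 18·x + 216·x^2 + 216·x^3)·Dx^3  (order 3).
h: a_k = 2, 4, -9/4, 77/24, -405/64, 25531/1920, -15309/512, 22733801/322560, …
ICs: h(0) = 2, h′(0) = 4, h′′(0) = -9/2.

f: a_k = 0, 1, 0, -1/6, 0, 1/120, 0, -1/5040, …
g: a_k = 2, 3, -9/4, 27/8, -405/64, 1701/128, -15309/512, 72171/1024, …
h₀=f+g: left-lcm gives L₀, ord ≤ 3.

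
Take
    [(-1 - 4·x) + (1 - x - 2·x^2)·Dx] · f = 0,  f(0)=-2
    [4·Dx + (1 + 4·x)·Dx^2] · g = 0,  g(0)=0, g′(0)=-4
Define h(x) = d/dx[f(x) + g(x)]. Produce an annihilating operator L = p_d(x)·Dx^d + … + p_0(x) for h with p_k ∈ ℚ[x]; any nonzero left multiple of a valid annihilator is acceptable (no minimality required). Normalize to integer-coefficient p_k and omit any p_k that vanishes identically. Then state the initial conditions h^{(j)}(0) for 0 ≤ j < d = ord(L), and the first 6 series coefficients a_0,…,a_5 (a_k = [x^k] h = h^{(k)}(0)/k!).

f: a_k = -2, -2, -6, -10, -22, -42, …
g: a_k = 0, -4, 8, -64/3, 64, -1024/5, …
f+g: L₀ = lclm(L_f,L_g), ord ≤ 1+2.
h=h₀': d/dx-closure on L₀ ⇒ L.
L = (156 + 624·x + 1440·x^2 + 768·x^3 + 768·x^4) + (-1 + 160·x + 1064·x^2 + 1952·x^3 + 1600·x^4 + 1280·x^5)·Dx + (-5 - 39·x - 66·x^2 + 80·x^3 + 240·x^4 + 384·x^5 + 256·x^6)·Dx^2  (order 2).
h: a_k = -6, 4, -94, 168, -1234, 3580, …
ICs: h(0) = -6, h′(0) = 4.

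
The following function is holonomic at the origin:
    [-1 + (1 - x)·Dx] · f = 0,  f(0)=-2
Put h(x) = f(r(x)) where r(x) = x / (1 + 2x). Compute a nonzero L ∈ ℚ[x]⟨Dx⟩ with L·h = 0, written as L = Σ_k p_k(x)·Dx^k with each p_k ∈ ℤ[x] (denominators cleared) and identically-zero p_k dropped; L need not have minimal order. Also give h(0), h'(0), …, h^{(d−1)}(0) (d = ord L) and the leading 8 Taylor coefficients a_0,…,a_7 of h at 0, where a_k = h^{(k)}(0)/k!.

L = -1 + (1 + 3·x + 2·x^2)·Dx  (order 1).
h: a_k = -2, -2, 2, -2, 2, -2, 2, -2, …
ICs: h(0) = -2.

f: a_k = -2, -2, -2, -2, -2, -2, -2, -2, …
f∘r: x↦r, Dx↦Dx/r' in L_f ⇒ L₀.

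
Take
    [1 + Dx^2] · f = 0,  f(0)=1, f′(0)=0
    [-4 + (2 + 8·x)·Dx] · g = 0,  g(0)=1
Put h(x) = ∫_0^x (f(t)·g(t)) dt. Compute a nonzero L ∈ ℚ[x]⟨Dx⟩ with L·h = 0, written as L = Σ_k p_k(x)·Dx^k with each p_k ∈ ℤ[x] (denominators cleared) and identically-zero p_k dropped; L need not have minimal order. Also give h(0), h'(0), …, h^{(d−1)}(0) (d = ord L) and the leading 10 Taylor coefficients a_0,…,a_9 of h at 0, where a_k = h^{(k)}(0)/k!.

L = (13 + 8·x + 16·x^2)·Dx + (-4 - 16·x)·Dx^2 + (1 + 8·x + 16·x^2)·Dx^3  (order 3).
h: a_k = 0, 1, 1, -5/6, 3/4, -43/24, 313/72, -56941/5040, 90059/2880, -32917807/362880, …
ICs: h(0) = 0, h′(0) = 1, h′′(0) = 2.

f: a_k = 1, 0, -1/2, 0, 1/24, 0, -1/720, 0, 1/40320, 0, …
g: a_k = 1, 2, -2, 4, -10, 28, -84, 264, -858, 2860, …
Product ⇒ symmetric product L₀, ord ≤ 2.
h=∫₀ˣh₀: take L = L₀·Dx.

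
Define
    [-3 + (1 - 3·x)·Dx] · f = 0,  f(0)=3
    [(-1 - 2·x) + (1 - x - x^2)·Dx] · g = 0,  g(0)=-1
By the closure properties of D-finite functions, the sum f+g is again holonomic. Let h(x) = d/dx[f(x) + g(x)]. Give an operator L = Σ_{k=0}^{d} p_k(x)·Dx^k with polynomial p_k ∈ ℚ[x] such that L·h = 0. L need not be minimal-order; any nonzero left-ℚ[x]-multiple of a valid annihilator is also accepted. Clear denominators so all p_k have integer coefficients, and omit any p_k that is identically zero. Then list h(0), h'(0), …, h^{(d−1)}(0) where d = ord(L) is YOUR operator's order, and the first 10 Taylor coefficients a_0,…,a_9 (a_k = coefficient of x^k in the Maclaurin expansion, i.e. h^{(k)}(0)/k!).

f: a_k = 3, 9, 27, 81, 243, 729, 2187, 6561, 19683, 59049, …
g: a_k = -1, -1, -2, -3, -5, -8, -13, -21, -34, -55, …
Weyl lclm of L_f,L_g ⇒ L₀ (ord ≤ 2).
h=h₀': d/dx-closure on L₀ ⇒ L.
L = (54 + 72·x + 216·x^2 - 72·x^3 + 54·x^4) + (-18 - 30·x + 90·x^2 + 120·x^3 - 45·x^4 + 54·x^5)·Dx + (1 + 2·x - 25·x^2 + 30·x^3 - 3·x^5 + 9·x^6)·Dx^2  (order 2).
h: a_k = 8, 50, 234, 952, 3605, 13044, 45780, 157192, 530946, 1770580, …
ICs: h(0) = 8, h′(0) = 50.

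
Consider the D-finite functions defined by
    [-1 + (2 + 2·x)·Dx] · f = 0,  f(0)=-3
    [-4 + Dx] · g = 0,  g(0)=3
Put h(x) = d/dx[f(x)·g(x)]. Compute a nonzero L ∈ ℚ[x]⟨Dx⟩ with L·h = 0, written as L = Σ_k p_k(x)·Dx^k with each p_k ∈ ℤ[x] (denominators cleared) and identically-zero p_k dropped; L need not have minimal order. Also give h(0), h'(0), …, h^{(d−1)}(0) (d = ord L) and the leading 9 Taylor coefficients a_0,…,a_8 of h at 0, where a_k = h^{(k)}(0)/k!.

f: a_k = -3, -3/2, 3/8, -3/16, 15/128, -21/256, 63/1024, -99/2048, 1287/32768, …
g: a_k = 3, 12, 24, 32, 32, 128/5, 256/15, 1024/105, 512/105, …
Product ⇒ symmetric product L₀, ord ≤ 1.
h₀' ⇒ L via d/dx closure of L₀.
L = (79 + 144·x + 64·x^2) + (-18 - 34·x - 16·x^2)·Dx  (order 1).
h: a_k = -81/2, -711/4, -6147/16, -17523/32, -148659/256, -1253181/2560, -3503907/10240, -29265889/143360, -243638873/2293760, …
ICs: h(0) = -81/2.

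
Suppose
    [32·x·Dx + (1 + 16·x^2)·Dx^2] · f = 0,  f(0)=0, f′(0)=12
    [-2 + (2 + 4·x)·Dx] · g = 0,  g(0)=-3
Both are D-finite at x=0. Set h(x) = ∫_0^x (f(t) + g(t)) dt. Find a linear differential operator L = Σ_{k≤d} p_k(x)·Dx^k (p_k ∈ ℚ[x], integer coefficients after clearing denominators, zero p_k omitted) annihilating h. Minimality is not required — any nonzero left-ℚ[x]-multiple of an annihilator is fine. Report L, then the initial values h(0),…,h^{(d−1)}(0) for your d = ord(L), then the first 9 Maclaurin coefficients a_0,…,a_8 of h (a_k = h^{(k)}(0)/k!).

L = (-32 - 160·x + 1536·x^2 + 1536·x^3)·Dx^2 + (-35 - 128·x + 1312·x^2 + 6144·x^3 + 5376·x^4)·Dx^3 + (-1 + 30·x + 96·x^2 + 576·x^3 + 1792·x^4 + 1536·x^5)·Dx^4  (order 4).
h: a_k = 0, -3, 9/2, 1/2, -131/8, 3/8, 8157/80, 9/16, -787125/896, …
ICs: h(0) = 0, h′(0) = -3, h′′(0) = 9, h′′′(0) = 3.

f: a_k = 0, 12, 0, -64, 0, 3072/5, 0, -49152/7, 0, …
g: a_k = -3, -3, 3/2, -3/2, 15/8, -21/8, 63/16, -99/16, 1287/128, …
f+g: L₀ = lclm(L_f,L_g), ord ≤ 2+1.
∫: right-multiply L₀ by Dx.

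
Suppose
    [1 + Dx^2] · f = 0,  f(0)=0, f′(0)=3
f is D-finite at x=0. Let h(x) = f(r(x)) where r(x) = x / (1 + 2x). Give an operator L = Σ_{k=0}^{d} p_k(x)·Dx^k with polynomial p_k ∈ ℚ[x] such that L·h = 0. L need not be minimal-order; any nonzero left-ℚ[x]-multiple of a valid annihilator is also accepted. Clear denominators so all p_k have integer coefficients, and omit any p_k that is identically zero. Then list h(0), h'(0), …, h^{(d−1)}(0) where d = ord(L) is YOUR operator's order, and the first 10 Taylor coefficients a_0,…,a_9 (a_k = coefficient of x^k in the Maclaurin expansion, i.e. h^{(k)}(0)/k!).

L = 1 + (4 + 24·x + 48·x^2 + 32·x^3)·Dx + (1 + 8·x + 24·x^2 + 32·x^3 + 16·x^4)·Dx^2  (order 2).
h: a_k = 0, 3, -6, 23/2, -21, 1441/40, -225/4, 123479/1680, -6599/120, -12104063/120960, …
ICs: h(0) = 0, h′(0) = 3.

f: a_k = 0, 3, 0, -1/2, 0, 1/40, 0, -1/1680, 0, 1/120960, …
Change of var in L_f (x↦r) gives L₀.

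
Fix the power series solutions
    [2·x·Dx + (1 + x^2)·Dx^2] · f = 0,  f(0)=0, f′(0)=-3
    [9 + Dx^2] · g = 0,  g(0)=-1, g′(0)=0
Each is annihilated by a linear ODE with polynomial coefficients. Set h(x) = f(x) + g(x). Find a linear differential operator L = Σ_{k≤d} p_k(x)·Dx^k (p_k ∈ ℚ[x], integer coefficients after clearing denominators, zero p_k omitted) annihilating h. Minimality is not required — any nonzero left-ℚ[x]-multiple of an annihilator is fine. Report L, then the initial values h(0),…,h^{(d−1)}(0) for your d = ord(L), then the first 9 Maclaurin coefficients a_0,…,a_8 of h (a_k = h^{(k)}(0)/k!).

L = (-54·x + 540·x^3 + 162·x^5)·Dx + (63 + 279·x^2 + 297·x^4 + 81·x^6)·Dx^2 + (-6·x + 60·x^3 + 18·x^5)·Dx^3 + (7 + 31·x^2 + 33·x^4 + 9·x^6)·Dx^4  (order 4).
h: a_k = -1, -3, 9/2, 1, -27/8, -3/5, 81/80, 3/7, -729/4480, …
ICs: h(0) = -1, h′(0) = -3, h′′(0) = 9, h′′′(0) = 6.

f: a_k = 0, -3, 0, 1, 0, -3/5, 0, 3/7, 0, …
g: a_k = -1, 0, 9/2, 0, -27/8, 0, 81/80, 0, -729/4480, …
Weyl lclm of L_f,L_g ⇒ L₀ (ord ≤ 4).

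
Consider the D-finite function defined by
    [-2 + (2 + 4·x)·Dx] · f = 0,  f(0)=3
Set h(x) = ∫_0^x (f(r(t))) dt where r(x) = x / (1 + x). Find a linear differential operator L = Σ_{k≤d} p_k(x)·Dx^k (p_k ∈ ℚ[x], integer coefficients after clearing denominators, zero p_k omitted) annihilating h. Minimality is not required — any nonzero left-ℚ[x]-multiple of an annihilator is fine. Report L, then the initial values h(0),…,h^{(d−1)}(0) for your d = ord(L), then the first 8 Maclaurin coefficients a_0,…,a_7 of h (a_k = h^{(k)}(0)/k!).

L = -Dx + (1 + 4·x + 3·x^2)·Dx^2  (order 2).
h: a_k = 0, 3, 3/2, -3/2, 15/8, -111/40, 75/16, -981/112, …
ICs: h(0) = 0, h′(0) = 3.

f: a_k = 3, 3, -3/2, 3/2, -15/8, 21/8, -63/16, 99/16, …
Substitute x→r, Dx→(1/r')Dx; clear ⇒ L₀.
h=∫h₀ ⇒ L = L₀·Dx.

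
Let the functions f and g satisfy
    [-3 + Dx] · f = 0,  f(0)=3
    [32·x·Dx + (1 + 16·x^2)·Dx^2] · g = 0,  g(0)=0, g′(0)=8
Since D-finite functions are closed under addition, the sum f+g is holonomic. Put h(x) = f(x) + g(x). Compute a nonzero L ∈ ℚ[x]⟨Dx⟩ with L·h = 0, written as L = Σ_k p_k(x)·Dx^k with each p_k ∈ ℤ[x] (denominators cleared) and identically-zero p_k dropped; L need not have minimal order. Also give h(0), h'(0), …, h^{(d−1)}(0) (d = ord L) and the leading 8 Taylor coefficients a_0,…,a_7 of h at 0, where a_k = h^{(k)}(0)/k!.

L = (96 - 288·x - 4608·x^2 - 4608·x^3)·Dx + (-41 + 1248·x^2 - 2304·x^4)·Dx^2 + (3 + 32·x + 96·x^2 + 512·x^3 + 768·x^4)·Dx^3  (order 3).
h: a_k = 3, 17, 27/2, -175/6, 81/8, 16627/40, 243/80, -2620711/560, …
ICs: h(0) = 3, h′(0) = 17, h′′(0) = 27.

f: a_k = 3, 9, 27/2, 27/2, 81/8, 243/40, 243/80, 729/560, …
g: a_k = 0, 8, 0, -128/3, 0, 2048/5, 0, -32768/7, …
f+g: L₀ = lclm(L_f,L_g), ord ≤ 1+2.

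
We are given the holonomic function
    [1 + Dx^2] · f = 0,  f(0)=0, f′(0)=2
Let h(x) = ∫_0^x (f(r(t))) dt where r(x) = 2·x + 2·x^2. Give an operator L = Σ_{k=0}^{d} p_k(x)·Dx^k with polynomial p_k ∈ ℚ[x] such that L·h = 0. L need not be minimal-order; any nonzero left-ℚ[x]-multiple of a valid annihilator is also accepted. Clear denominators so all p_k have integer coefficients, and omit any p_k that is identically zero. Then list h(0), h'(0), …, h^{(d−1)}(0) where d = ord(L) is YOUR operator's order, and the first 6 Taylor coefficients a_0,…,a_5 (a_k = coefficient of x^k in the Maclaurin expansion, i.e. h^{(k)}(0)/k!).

f: a_k = 0, 2, 0, -1/3, 0, 1/60, …
Substitute x→r, Dx→(1/r')Dx; clear ⇒ L₀.
h=∫h₀ ⇒ L = L₀·Dx.
L = (4 + 24·x + 48·x^2 + 32·x^3)·Dx - 2·Dx^2 + (1 + 2·x)·Dx^3  (order 3).
h: a_k = 0, 0, 2, 4/3, -2/3, -8/5, …
ICs: h(0) = 0, h′(0) = 0, h′′(0) = 4.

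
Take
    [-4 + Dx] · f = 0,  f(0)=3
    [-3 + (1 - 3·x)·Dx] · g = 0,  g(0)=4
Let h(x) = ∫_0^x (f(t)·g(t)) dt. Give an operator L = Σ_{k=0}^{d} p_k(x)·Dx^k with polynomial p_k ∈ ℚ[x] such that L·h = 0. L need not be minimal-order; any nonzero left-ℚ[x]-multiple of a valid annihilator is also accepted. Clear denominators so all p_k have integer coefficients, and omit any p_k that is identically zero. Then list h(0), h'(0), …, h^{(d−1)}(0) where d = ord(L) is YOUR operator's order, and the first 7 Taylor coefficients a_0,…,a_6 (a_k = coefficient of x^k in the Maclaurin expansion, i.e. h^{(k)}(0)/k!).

f: a_k = 3, 12, 24, 32, 32, 128/5, 256/15, …
g: a_k = 4, 12, 36, 108, 324, 972, 2916, …
Sym-product of L_f,L_g gives L₀ (≤ ord 1).
h=∫₀ˣh₀: take L = L₀·Dx.
L = (7 - 12·x)·Dx + (-1 + 3·x)·Dx^2  (order 2).
h: a_k = 0, 12, 42, 116, 293, 3644/5, 27586/15, …
ICs: h(0) = 0, h′(0) = 12.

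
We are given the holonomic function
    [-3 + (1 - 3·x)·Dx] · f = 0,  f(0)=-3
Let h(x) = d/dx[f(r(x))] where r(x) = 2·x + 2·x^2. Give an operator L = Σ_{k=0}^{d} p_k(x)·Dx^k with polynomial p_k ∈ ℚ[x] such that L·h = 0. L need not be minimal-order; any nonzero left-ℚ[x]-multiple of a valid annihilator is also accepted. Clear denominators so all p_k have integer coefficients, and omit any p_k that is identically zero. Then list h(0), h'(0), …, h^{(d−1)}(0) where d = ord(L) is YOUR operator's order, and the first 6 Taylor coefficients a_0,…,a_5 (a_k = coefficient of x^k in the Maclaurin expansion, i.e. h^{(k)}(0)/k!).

L = (14 + 36·x + 36·x^2) + (-1 + 4·x + 18·x^2 + 12·x^3)·Dx  (order 1).
h: a_k = -18, -252, -2592, -23760, -204120, -1683504, …
ICs: h(0) = -18.

f: a_k = -3, -9, -27, -81, -243, -729, …
Substitute x→r, Dx→(1/r')Dx; clear ⇒ L₀.
h₀' ⇒ L via d/dx closure of L₀.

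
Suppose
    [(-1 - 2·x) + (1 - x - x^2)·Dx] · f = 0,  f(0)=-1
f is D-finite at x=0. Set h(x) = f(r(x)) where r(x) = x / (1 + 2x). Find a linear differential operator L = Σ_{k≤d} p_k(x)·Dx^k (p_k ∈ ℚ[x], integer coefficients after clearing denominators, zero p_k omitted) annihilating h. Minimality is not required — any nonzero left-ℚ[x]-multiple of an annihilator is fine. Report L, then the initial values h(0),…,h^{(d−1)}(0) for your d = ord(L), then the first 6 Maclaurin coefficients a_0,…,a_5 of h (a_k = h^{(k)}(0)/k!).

L = (-1 - 4·x) + (1 + 5·x + 7·x^2 + 2·x^3)·Dx  (order 1).
h: a_k = -1, -1, 0, 1, -3, 8, …
ICs: h(0) = -1.

f: a_k = -1, -1, -2, -3, -5, -8, …
Substitute x→r, Dx→(1/r')Dx; clear ⇒ L₀.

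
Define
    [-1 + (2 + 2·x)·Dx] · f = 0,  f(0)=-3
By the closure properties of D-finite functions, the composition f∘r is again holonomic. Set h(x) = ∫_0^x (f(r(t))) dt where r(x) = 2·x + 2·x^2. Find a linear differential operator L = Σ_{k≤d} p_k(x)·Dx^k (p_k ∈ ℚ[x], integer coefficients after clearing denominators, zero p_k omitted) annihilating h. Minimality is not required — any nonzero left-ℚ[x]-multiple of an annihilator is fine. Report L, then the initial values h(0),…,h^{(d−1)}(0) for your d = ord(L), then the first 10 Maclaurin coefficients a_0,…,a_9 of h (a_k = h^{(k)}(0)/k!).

f: a_k = -3, -3/2, 3/8, -3/16, 15/128, -21/256, 63/1024, -99/2048, 1287/32768, -2145/65536, …
Change of var in L_f (x↦r) gives L₀.
Integrate: L := L₀·Dx.
L = (-1 - 2·x)·Dx + (1 + 2·x + 2·x^2)·Dx^2  (order 2).
h: a_k = 0, -3, -3/2, -1/2, 3/8, -9/40, 1/16, 9/112, -21/128, 61/384, …
ICs: h(0) = 0, h′(0) = -3.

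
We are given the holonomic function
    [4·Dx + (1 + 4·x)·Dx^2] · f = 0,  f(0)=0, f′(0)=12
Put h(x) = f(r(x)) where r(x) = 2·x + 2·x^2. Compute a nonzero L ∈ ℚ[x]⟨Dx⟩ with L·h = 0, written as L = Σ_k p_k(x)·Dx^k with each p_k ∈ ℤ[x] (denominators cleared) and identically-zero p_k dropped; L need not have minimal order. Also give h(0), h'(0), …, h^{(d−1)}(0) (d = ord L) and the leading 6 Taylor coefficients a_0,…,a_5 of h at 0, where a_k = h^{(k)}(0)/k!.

f: a_k = 0, 12, -24, 64, -192, 3072/5, …
h₀=f(r): pull back L_f along r ⇒ L₀.
L = (6 + 16·x + 16·x^2)·Dx + (1 + 10·x + 24·x^2 + 16·x^3)·Dx^2  (order 2).
h: a_k = 0, 24, -72, 320, -1632, 44544/5, …
ICs: h(0) = 0, h′(0) = 24.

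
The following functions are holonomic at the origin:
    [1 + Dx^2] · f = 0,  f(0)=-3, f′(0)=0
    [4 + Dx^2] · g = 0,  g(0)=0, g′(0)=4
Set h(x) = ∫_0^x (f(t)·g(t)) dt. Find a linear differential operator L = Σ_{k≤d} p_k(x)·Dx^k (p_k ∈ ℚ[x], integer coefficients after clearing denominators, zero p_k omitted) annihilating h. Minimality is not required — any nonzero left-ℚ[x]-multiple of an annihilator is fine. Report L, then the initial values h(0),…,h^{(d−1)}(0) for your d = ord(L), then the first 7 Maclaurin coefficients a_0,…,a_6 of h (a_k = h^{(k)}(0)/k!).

f: a_k = -3, 0, 3/2, 0, -1/8, 0, 1/240, …
g: a_k = 0, 4, 0, -8/3, 0, 8/15, 0, …
Product ⇒ symmetric product L₀, ord ≤ 4.
h=∫h₀ ⇒ L = L₀·Dx.
L = 9·Dx + 10·Dx^3 + Dx^5  (order 5).
h: a_k = 0, 0, -6, 0, 7/2, 0, -61/60, …
ICs: h(0) = 0, h′(0) = 0, h′′(0) = -12, h′′′(0) = 0, h′′′′(0) = 84.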